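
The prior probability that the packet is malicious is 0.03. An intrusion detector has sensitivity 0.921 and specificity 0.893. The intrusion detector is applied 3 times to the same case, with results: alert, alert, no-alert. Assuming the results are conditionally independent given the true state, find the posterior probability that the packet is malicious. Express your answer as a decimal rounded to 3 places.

Posterior P(H) ≈ 0.169

Let H be the event that the packet is malicious; start with P(H) = 0.03. P('alert'|H) = 0.921, P('alert'|¬H) = 0.107.
Update on result 1 ('alert'): P(H) ← 0.921·0.0300 / (0.921·0.0300 + 0.107·0.9700) = 0.027630/0.13142 = 0.2102.
Update on result 2 ('alert'): P(H) ← 0.921·0.2102 / (0.921·0.2102 + 0.107·0.7898) = 0.19363/0.27814 = 0.6962.
Update on result 3 ('no-alert'): P(H) ← 0.079·0.6962 / (0.079·0.6962 + 0.893·0.3038) = 0.054998/0.32631 = 0.1685.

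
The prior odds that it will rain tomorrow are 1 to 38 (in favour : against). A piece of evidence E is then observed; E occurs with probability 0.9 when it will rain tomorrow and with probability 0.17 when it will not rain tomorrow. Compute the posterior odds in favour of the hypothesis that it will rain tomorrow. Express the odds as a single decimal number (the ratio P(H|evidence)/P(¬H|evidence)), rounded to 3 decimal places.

Prior odds = 1/38 = 0.026316. In log-odds, ln(0.026316) = -3.6376.
Add log likelihood ratio: ln(5.2941) = 1.6666.
Posterior log-odds = -1.9710, so posterior odds = exp(-1.9710) = 0.13932.

Posterior odds ≈ 0.139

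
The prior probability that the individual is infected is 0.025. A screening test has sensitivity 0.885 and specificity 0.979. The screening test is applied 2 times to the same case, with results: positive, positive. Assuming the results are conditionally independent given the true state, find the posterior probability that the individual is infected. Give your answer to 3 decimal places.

Let H be the event that the individual is infected; start with P(H) = 0.025. P('positive'|H) = 0.885, P('positive'|¬H) = 0.021.
Update on result 1 ('positive'): P(H) ← 0.885·0.0250 / (0.885·0.0250 + 0.021·0.9750) = 0.022125/0.042600 = 0.5194.
Update on result 2 ('positive'): P(H) ← 0.885·0.5194 / (0.885·0.5194 + 0.021·0.4806) = 0.45964/0.46973 = 0.9785.

Posterior P(H) ≈ 0.979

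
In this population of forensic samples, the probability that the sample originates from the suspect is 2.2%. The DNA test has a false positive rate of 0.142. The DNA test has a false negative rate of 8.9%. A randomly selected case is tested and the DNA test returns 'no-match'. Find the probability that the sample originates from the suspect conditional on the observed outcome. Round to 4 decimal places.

Write H for 'the sample originates from the suspect'. Prior odds H:¬H = 0.022/0.978 = 0.022495. For the 'no-match' outcome, the likelihood ratio is 0.089/0.858 = 0.10373.
Posterior odds = 0.022495 × 0.10373 = 0.0023334, so P(H|E) = 0.0023334/(1+0.0023334) = 0.0023.

P(H | E) ≈ 0.0023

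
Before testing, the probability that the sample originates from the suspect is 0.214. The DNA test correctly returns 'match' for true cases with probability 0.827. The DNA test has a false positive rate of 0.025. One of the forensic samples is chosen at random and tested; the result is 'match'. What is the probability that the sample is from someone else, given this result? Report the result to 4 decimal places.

P(¬H | E) ≈ 0.0999

Write H for 'the sample originates from the suspect'. Prior odds H:¬H = 0.214/0.786 = 0.27226. For the 'match' outcome, the likelihood ratio is 0.827/0.025 = 33.080.
Posterior odds = 0.27226 × 33.080 = 9.0065, so P(H|E) = 9.0065/(1+9.0065) = 0.9001. Then P(¬H|E) = 1 − 0.9001 = 0.0999.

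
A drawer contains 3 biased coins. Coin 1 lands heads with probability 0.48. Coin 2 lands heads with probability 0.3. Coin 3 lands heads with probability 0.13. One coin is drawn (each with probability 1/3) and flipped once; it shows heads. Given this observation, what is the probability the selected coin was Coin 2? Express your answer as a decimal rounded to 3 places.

Tabulate prior·likelihood by source: [1] prior 0.333333, lik 0.48, product 0.1600; [2] prior 0.333333, lik 0.3, product 0.1000; [3] prior 0.333333, lik 0.13, product 0.04333.
Normalizing constant = 0.30333; the posterior for Coin 2 is its product over the sum, 0.1000/0.30333 = 0.330.

Posterior probability ≈ 0.330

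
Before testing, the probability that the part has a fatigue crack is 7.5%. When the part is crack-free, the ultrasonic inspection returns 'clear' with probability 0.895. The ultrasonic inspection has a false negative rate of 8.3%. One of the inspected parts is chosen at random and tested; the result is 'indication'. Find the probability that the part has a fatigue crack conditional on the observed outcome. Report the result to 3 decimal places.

P(H | E) ≈ 0.415

Write H for 'the part has a fatigue crack'. Prior odds H:¬H = 0.075/0.925 = 0.081081. For the 'indication' outcome, the likelihood ratio is 0.917/0.105 = 8.7333.
Posterior odds = 0.081081 × 8.7333 = 0.70811, so P(H|E) = 0.70811/(1+0.70811) = 0.415.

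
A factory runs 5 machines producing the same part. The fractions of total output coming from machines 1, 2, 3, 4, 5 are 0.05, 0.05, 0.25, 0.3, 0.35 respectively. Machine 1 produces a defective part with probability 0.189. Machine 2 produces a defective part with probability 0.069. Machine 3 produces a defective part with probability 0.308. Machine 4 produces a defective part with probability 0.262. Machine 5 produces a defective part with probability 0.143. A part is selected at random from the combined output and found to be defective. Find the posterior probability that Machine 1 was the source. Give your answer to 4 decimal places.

P(defective|M1) = 0.189; P(defective|M2) = 0.069; P(defective|M3) = 0.308; P(defective|M4) = 0.262; P(defective|M5) = 0.143.
Prior × likelihood for each source: 0.05·0.189=0.009450, 0.05·0.069=0.003450, 0.25·0.308=0.07700, 0.3·0.262=0.07860, 0.35·0.143=0.05005. Summing gives P(defective) = 0.21855.
P(Machine 1 | defective) = 0.009450 / 0.21855 = 0.0432.

Posterior probability ≈ 0.0432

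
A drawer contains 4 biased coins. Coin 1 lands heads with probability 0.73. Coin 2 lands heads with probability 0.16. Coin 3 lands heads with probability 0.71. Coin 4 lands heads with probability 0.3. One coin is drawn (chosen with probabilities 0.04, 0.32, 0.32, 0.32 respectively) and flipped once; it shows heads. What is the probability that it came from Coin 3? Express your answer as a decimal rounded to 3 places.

Tabulate prior·likelihood by source: [1] prior 0.04, lik 0.73, product 0.02920; [2] prior 0.32, lik 0.16, product 0.05120; [3] prior 0.32, lik 0.71, product 0.2272; [4] prior 0.32, lik 0.3, product 0.09600.
Normalizing constant = 0.40360; the posterior for Coin 3 is its product over the sum, 0.2272/0.40360 = 0.563.

Posterior probability ≈ 0.563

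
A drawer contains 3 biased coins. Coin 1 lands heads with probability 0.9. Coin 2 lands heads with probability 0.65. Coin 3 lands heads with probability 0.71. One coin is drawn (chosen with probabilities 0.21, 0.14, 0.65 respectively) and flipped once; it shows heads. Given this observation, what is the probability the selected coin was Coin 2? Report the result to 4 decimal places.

Posterior probability ≈ 0.1227

P(heads|C1) = 0.9; P(heads|C2) = 0.65; P(heads|C3) = 0.71.
Prior × likelihood for each source: 0.21·0.9=0.1890, 0.14·0.65=0.09100, 0.65·0.71=0.4615. Summing gives P(heads) = 0.74150.
P(Coin 2 | heads) = 0.09100 / 0.74150 = 0.1227.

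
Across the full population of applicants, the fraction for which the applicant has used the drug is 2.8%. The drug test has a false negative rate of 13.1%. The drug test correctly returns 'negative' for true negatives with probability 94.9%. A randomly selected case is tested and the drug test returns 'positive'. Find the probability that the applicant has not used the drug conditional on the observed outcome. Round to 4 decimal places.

P(¬H | E) ≈ 0.6708

Let H be the event that the applicant has used the drug. P(H) = 0.028, so P(¬H) = 0.972. With E the 'positive' result, P(E|H) = 0.869 and P(E|¬H) = 0.051.
P(E) = 0.869·0.028 + 0.051·0.972 = 0.024332 + 0.049572 = 0.073904.
By Bayes' theorem, P(H|E) = 0.024332 / 0.073904 = 0.3292. Hence P(¬H|E) = 1 − 0.3292 = 0.6708.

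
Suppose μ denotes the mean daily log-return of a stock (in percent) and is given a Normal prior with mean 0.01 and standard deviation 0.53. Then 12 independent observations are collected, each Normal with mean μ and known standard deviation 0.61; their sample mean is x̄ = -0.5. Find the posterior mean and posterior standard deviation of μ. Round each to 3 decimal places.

Posterior mean ≈ -0.449; posterior SD ≈ 0.167

Prior precision 1/τ₀² = 1/0.53² = 3.55999; data precision n/σ² = 12/0.61² = 32.2494.
Posterior precision = 3.55999 + 32.2494 = 35.8094, giving posterior SD = 1/√35.8094 = 0.167.
Posterior mean = (3.55999·0.01 + 32.2494·-0.5) / 35.8094 = -0.449.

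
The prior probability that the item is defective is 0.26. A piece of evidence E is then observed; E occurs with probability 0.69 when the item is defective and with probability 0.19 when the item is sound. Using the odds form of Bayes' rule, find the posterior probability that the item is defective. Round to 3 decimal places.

Prior odds = 0.26/(1−0.26) = 0.35135.
Likelihood ratio for E = 0.69/0.19 = 3.6316.
Posterior odds = prior odds × LR = 1.2760.
Posterior probability = odds/(1+odds) = 1.2760/2.2760 = 0.561.

Posterior probability ≈ 0.561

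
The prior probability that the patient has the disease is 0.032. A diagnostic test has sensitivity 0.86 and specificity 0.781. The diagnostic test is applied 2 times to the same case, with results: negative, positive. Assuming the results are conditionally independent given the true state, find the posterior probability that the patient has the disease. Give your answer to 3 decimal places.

Posterior P(H) ≈ 0.023

With H the event that the patient has the disease, the joint likelihood of the observed sequence is P(data|H) = 0.14·0.86 = 0.12040 and P(data|¬H) = 0.781·0.219 = 0.17104.
Bayes: P(H|data) = 0.032·0.12040 / (0.032·0.12040 + 0.968·0.17104) = 0.0038528/0.16942 = 0.0227.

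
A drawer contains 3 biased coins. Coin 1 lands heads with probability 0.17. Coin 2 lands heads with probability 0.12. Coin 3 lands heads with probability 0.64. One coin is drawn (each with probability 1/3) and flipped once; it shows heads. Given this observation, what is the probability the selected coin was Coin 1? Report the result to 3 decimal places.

Posterior probability ≈ 0.183

P(heads|C1) = 0.17; P(heads|C2) = 0.12; P(heads|C3) = 0.64.
Prior × likelihood for each source: 0.333333·0.17=0.05667, 0.333333·0.12=0.04000, 0.333333·0.64=0.2133. Summing gives P(heads) = 0.31000.
P(Coin 1 | heads) = 0.05667 / 0.31000 = 0.183.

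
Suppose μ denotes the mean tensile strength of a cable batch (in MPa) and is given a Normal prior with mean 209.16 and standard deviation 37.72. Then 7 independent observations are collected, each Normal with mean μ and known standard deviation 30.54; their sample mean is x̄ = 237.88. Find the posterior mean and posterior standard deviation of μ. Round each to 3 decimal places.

Prior precision 1/τ₀² = 1/37.72² = 0.00070284; data precision n/σ² = 7/30.54² = 0.00750516.
Posterior precision = 0.00070284 + 0.00750516 = 0.00820800, giving posterior SD = 1/√0.00820800 = 11.038.
Posterior mean = (0.00070284·209.16 + 0.00750516·237.88) / 0.00820800 = 235.421.

Posterior mean ≈ 235.421; posterior SD ≈ 11.038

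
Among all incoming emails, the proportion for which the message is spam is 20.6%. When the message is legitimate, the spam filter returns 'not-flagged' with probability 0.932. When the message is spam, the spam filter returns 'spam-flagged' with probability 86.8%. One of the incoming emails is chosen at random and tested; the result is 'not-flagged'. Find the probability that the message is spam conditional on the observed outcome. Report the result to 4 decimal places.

P(H | E) ≈ 0.0354

Write H for 'the message is spam'. Prior odds H:¬H = 0.206/0.794 = 0.25945. For the 'not-flagged' outcome, the likelihood ratio is 0.132/0.932 = 0.14163.
Posterior odds = 0.25945 × 0.14163 = 0.036746, so P(H|E) = 0.036746/(1+0.036746) = 0.0354.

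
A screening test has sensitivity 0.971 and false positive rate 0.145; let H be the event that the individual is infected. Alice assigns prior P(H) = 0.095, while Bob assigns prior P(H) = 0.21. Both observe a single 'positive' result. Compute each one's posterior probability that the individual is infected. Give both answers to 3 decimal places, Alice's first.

P('+'|H) = 0.971, P('+'|¬H) = 0.145.
Alice: numerator 0.971·0.095 = 0.092245; evidence = 0.092245+0.145·0.905 = 0.22347; posterior = 0.413.
Bob: numerator 0.971·0.21 = 0.20391; evidence = 0.20391+0.145·0.79 = 0.31846; posterior = 0.640.

Alice: 0.413; Bob: 0.640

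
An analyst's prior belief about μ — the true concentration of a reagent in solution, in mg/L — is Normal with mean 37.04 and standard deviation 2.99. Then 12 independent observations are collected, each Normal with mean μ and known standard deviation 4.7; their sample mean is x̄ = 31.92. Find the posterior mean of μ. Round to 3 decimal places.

Prior precision 1/τ₀² = 1/2.99² = 0.111856; data precision n/σ² = 12/4.7² = 0.543232.
Posterior precision = 0.111856 + 0.543232 = 0.655088.
Posterior mean = (0.111856·37.04 + 0.543232·31.92) / 0.655088 = 32.794.

Posterior mean ≈ 32.794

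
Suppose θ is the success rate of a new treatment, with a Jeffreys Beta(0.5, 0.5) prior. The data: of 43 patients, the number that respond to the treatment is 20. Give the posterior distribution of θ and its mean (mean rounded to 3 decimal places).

Posterior: Beta(20.5, 23.5); mean ≈ 0.466

The binomial likelihood is conjugate to the Beta prior: with 20 successes and 23 failures, the posterior is Beta(0.5+20, 0.5+23) = Beta(20.5, 23.5).
Posterior mean = α/(α+β) = 20.5/44 = 0.466.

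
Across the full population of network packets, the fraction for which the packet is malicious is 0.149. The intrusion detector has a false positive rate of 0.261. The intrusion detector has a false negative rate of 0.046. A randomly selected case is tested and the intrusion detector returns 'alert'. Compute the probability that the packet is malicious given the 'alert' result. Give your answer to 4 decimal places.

P(H | E) ≈ 0.3902

Let H be the event that the packet is malicious. P(H) = 0.149, so P(¬H) = 0.851. With E the 'alert' result, P(E|H) = 0.954 and P(E|¬H) = 0.261.
P(E) = 0.954·0.149 + 0.261·0.851 = 0.14215 + 0.22211 = 0.36426.
By Bayes' theorem, P(H|E) = 0.14215 / 0.36426 = 0.3902.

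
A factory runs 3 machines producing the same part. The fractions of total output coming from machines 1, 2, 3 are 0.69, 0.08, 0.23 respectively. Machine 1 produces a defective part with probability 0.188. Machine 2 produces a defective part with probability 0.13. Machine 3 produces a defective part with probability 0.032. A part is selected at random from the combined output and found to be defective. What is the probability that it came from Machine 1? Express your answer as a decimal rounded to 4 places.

P(defective|M1) = 0.188; P(defective|M2) = 0.13; P(defective|M3) = 0.032.
Prior × likelihood for each source: 0.69·0.188=0.1297, 0.08·0.13=0.01040, 0.23·0.032=0.007360. Summing gives P(defective) = 0.14748.
P(Machine 1 | defective) = 0.1297 / 0.14748 = 0.8796.

Posterior probability ≈ 0.8796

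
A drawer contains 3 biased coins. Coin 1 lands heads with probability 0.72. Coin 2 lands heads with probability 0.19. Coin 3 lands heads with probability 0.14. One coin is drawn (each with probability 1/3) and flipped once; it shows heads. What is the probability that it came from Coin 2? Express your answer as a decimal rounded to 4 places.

Tabulate prior·likelihood by source: [1] prior 0.333333, lik 0.72, product 0.2400; [2] prior 0.333333, lik 0.19, product 0.06333; [3] prior 0.333333, lik 0.14, product 0.04667.
Normalizing constant = 0.35000; the posterior for Coin 2 is its product over the sum, 0.06333/0.35000 = 0.1810.

Posterior probability ≈ 0.1810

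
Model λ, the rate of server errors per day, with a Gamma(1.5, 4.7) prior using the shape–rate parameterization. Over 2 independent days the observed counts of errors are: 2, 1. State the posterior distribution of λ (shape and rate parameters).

The Poisson likelihood adds the total count to the shape and the number of exposure periods to the rate. Here ∑xᵢ = 3 and n = 2, so shape 1.5→4.5 and rate 4.7→6.7.

Posterior: Gamma(shape=4.5, rate=6.7)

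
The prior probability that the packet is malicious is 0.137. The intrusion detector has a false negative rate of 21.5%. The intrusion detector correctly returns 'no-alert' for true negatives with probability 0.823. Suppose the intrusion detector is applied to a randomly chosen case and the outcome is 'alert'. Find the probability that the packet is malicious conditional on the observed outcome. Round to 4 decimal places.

P(H | E) ≈ 0.4132

Let H be the event that the packet is malicious. P(H) = 0.137, so P(¬H) = 0.863. With E the 'alert' result, P(E|H) = 0.785 and P(E|¬H) = 0.177.
P(E) = 0.785·0.137 + 0.177·0.863 = 0.10755 + 0.15275 = 0.26030.
By Bayes' theorem, P(H|E) = 0.10755 / 0.26030 = 0.4132.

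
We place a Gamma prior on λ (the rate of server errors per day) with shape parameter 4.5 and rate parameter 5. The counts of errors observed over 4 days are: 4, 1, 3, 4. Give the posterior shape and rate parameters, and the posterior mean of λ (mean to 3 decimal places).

Posterior: Gamma(shape=16.5, rate=9); mean ≈ 1.833

The Poisson likelihood adds the total count to the shape and the number of exposure periods to the rate. Here ∑xᵢ = 12 and n = 4, so shape 4.5→16.5 and rate 5→9.
Posterior mean = shape/rate = 16.5/9 = 1.833.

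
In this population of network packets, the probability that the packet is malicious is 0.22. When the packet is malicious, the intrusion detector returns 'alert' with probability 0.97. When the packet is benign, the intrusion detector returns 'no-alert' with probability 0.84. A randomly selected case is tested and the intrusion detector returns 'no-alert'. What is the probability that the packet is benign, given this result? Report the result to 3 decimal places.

P(¬H | E) ≈ 0.990

Write H for 'the packet is malicious'. Prior odds H:¬H = 0.22/0.78 = 0.28205. For the 'no-alert' outcome, the likelihood ratio is 0.03/0.84 = 0.035714.
Posterior odds = 0.28205 × 0.035714 = 0.010073, so P(H|E) = 0.010073/(1+0.010073) = 0.010. Then P(¬H|E) = 1 − 0.010 = 0.990.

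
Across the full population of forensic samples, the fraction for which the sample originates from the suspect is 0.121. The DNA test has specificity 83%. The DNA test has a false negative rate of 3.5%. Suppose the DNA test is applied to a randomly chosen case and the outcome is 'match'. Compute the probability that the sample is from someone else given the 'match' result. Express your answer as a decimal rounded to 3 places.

Write H for 'the sample originates from the suspect'. Prior odds H:¬H = 0.121/0.879 = 0.13766. For the 'match' outcome, the likelihood ratio is 0.965/0.17 = 5.6765.
Posterior odds = 0.13766 × 5.6765 = 0.78140, so P(H|E) = 0.78140/(1+0.78140) = 0.439. Then P(¬H|E) = 1 − 0.439 = 0.561.

P(¬H | E) ≈ 0.561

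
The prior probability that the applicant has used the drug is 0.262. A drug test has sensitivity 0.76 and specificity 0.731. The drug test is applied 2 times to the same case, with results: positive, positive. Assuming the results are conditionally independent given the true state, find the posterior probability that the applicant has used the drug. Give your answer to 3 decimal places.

Let H be the event that the applicant has used the drug; start with P(H) = 0.262. P('positive'|H) = 0.76, P('positive'|¬H) = 0.269.
Update on result 1 ('positive'): P(H) ← 0.76·0.2620 / (0.76·0.2620 + 0.269·0.7380) = 0.19912/0.39764 = 0.5008.
Update on result 2 ('positive'): P(H) ← 0.76·0.5008 / (0.76·0.5008 + 0.269·0.4992) = 0.38057/0.51487 = 0.7392.

Posterior P(H) ≈ 0.739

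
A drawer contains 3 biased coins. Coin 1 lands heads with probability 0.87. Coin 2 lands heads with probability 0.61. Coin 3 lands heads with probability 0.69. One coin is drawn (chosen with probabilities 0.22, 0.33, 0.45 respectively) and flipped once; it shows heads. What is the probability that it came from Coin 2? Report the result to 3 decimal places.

Posterior probability ≈ 0.286

Tabulate prior·likelihood by source: [1] prior 0.22, lik 0.87, product 0.1914; [2] prior 0.33, lik 0.61, product 0.2013; [3] prior 0.45, lik 0.69, product 0.3105.
Normalizing constant = 0.70320; the posterior for Coin 2 is its product over the sum, 0.2013/0.70320 = 0.286.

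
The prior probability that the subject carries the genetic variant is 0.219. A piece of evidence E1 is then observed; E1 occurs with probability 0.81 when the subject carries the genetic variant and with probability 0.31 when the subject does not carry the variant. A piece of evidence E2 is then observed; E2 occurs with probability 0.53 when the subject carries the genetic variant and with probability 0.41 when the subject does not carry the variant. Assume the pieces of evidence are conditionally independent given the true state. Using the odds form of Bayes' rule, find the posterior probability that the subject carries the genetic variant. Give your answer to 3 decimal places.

Prior odds = 0.219/(1−0.219) = 0.28041.
Likelihood ratio for E1 = 0.81/0.31 = 2.6129.
Likelihood ratio for E2 = 0.53/0.41 = 1.2927.
Posterior odds = prior odds × LR₁ × LR₂ = 0.94713.
Posterior probability = odds/(1+odds) = 0.94713/1.9471 = 0.486.

Posterior probability ≈ 0.486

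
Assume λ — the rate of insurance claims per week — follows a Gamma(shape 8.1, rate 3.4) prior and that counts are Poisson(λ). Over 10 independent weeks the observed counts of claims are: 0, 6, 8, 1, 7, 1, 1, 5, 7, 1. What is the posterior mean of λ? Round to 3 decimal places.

The Poisson likelihood adds the total count to the shape and the number of exposure periods to the rate. Here ∑xᵢ = 37 and n = 10, so shape 8.1→45.1 and rate 3.4→13.4.
Posterior mean = shape/rate = 45.1/13.4 = 3.366.

Posterior mean ≈ 3.366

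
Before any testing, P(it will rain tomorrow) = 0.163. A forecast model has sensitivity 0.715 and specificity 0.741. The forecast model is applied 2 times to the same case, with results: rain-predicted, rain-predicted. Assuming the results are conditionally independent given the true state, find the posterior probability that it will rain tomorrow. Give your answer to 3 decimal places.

With H the event that it will rain tomorrow, the joint likelihood of the observed sequence is P(data|H) = 0.715·0.715 = 0.51122 and P(data|¬H) = 0.259·0.259 = 0.067081.
Bayes: P(H|data) = 0.163·0.51122 / (0.163·0.51122 + 0.837·0.067081) = 0.083330/0.13948 = 0.5974.

Posterior P(H) ≈ 0.597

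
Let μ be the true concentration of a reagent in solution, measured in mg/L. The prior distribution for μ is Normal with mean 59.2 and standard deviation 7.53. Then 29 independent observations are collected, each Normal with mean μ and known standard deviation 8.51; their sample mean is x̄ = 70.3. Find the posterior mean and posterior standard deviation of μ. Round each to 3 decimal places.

Prior precision 1/τ₀² = 1/7.53² = 0.0176364; data precision n/σ² = 29/8.51² = 0.400441.
Posterior precision = 0.0176364 + 0.400441 = 0.418078, giving posterior SD = 1/√0.418078 = 1.547.
Posterior mean = (0.0176364·59.2 + 0.400441·70.3) / 0.418078 = 69.832.

Posterior mean ≈ 69.832; posterior SD ≈ 1.547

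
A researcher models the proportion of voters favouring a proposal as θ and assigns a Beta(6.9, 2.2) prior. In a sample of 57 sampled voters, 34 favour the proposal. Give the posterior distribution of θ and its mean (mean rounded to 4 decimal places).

The binomial likelihood is conjugate to the Beta prior: with 34 successes and 23 failures, the posterior is Beta(6.9+34, 2.2+23) = Beta(40.9, 25.2).
E[θ | data] = 40.9/(40.9+25.2) = 0.6188.

Posterior: Beta(40.9, 25.2); mean ≈ 0.6188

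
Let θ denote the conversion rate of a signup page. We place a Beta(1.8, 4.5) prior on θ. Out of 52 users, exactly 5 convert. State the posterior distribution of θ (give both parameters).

The binomial likelihood is conjugate to the Beta prior: with 5 successes and 47 failures, the posterior is Beta(1.8+5, 4.5+47) = Beta(6.8, 51.5).

Posterior: Beta(6.8, 51.5)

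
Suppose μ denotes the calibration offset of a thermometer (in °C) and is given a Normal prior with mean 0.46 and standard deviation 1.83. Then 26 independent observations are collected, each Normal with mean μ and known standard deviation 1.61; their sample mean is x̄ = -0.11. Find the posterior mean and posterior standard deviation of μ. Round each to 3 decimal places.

With known σ, the Normal prior is conjugate. Weight on the data is w = (n/σ²)/(n/σ² + 1/τ₀²) = 10.0305/(10.0305+0.298606) = 0.97109.
Posterior mean = w·x̄ + (1−w)·μ₀ = 0.97109·-0.11 + 0.028909·0.46 = -0.094. Posterior variance = 1/(10.0305+0.298606) = 0.0968140, so SD = 0.311.

Posterior mean ≈ -0.094; posterior SD ≈ 0.311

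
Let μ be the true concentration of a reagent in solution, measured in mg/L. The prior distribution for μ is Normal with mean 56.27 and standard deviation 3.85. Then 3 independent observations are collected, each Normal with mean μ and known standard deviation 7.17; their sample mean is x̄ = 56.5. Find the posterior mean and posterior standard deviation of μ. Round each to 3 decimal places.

Prior precision 1/τ₀² = 1/3.85² = 0.0674650; data precision n/σ² = 3/7.17² = 0.0583557.
Posterior precision = 0.0674650 + 0.0583557 = 0.125821, giving posterior SD = 1/√0.125821 = 2.819.
Posterior mean = (0.0674650·56.27 + 0.0583557·56.5) / 0.125821 = 56.377.

Posterior mean ≈ 56.377; posterior SD ≈ 2.819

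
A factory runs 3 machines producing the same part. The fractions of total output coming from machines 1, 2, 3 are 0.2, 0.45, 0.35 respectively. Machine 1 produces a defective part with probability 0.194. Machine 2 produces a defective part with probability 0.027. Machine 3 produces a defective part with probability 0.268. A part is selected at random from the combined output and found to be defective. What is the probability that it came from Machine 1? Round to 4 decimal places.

Tabulate prior·likelihood by source: [1] prior 0.2, lik 0.194, product 0.03880; [2] prior 0.45, lik 0.027, product 0.01215; [3] prior 0.35, lik 0.268, product 0.09380.
Normalizing constant = 0.14475; the posterior for Machine 1 is its product over the sum, 0.03880/0.14475 = 0.2680.

Posterior probability ≈ 0.2680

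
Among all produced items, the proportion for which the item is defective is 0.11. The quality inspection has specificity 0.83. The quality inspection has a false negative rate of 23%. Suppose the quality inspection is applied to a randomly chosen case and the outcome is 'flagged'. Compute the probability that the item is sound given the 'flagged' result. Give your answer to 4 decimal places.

P(¬H | E) ≈ 0.6411

Let H be the event that the item is defective. P(H) = 0.11, so P(¬H) = 0.89. With E the 'flagged' result, P(E|H) = 0.77 and P(E|¬H) = 0.17.
P(E) = 0.77·0.11 + 0.17·0.89 = 0.084700 + 0.15130 = 0.23600.
By Bayes' theorem, P(H|E) = 0.084700 / 0.23600 = 0.3589. Hence P(¬H|E) = 1 − 0.3589 = 0.6411.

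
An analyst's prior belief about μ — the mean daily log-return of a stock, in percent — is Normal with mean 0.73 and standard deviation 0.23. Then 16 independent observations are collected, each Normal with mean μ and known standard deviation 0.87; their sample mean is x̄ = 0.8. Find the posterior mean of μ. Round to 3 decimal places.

Posterior mean ≈ 0.767

Prior precision 1/τ₀² = 1/0.23² = 18.9036; data precision n/σ² = 16/0.87² = 21.1389.
Posterior precision = 18.9036 + 21.1389 = 40.0424.
Posterior mean = (18.9036·0.73 + 21.1389·0.8) / 40.0424 = 0.767.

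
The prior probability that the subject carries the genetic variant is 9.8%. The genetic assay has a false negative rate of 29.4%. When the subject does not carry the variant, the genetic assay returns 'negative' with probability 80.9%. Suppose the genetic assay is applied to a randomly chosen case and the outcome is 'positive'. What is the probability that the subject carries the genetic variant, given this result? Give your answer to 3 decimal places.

Let H be the event that the subject carries the genetic variant. P(H) = 0.098, so P(¬H) = 0.902. With E the 'positive' result, P(E|H) = 0.706 and P(E|¬H) = 0.191.
P(E) = 0.706·0.098 + 0.191·0.902 = 0.069188 + 0.17228 = 0.24147.
By Bayes' theorem, P(H|E) = 0.069188 / 0.24147 = 0.287.

P(H | E) ≈ 0.287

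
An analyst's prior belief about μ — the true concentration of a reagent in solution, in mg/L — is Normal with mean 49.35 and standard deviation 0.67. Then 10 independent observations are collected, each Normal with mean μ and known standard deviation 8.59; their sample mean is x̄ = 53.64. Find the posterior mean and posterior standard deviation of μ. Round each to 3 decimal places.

Posterior mean ≈ 49.596; posterior SD ≈ 0.651

With known σ, the Normal prior is conjugate. Weight on the data is w = (n/σ²)/(n/σ² + 1/τ₀²) = 0.135523/(0.135523+2.22767) = 0.057348.
Posterior mean = w·x̄ + (1−w)·μ₀ = 0.057348·53.64 + 0.94265·49.35 = 49.596. Posterior variance = 1/(0.135523+2.22767) = 0.423157, so SD = 0.651.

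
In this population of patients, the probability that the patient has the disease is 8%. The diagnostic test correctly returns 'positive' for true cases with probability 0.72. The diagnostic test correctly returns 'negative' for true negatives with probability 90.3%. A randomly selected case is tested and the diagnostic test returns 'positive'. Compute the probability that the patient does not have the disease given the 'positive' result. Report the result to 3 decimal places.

Write H for 'the patient has the disease'. Prior odds H:¬H = 0.08/0.92 = 0.086957. For the 'positive' outcome, the likelihood ratio is 0.72/0.097 = 7.4227.
Posterior odds = 0.086957 × 7.4227 = 0.64545, so P(H|E) = 0.64545/(1+0.64545) = 0.392. Then P(¬H|E) = 1 − 0.392 = 0.608.

P(¬H | E) ≈ 0.608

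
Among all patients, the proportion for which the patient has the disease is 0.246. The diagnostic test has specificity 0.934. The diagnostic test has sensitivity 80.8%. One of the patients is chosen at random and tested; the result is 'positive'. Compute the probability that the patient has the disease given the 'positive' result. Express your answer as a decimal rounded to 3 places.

Let H be the event that the patient has the disease. P(H) = 0.246, so P(¬H) = 0.754. With E the 'positive' result, P(E|H) = 0.808 and P(E|¬H) = 0.066.
P(E) = 0.808·0.246 + 0.066·0.754 = 0.19877 + 0.049764 = 0.24853.
By Bayes' theorem, P(H|E) = 0.19877 / 0.24853 = 0.800.

P(H | E) ≈ 0.800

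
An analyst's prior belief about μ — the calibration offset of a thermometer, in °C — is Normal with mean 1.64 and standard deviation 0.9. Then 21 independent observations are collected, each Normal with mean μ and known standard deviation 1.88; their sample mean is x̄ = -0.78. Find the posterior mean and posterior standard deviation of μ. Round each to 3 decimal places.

Posterior mean ≈ -0.364; posterior SD ≈ 0.373

Prior precision 1/τ₀² = 1/0.9² = 1.23457; data precision n/σ² = 21/1.88² = 5.94160.
Posterior precision = 1.23457 + 5.94160 = 7.17617, giving posterior SD = 1/√7.17617 = 0.373.
Posterior mean = (1.23457·1.64 + 5.94160·-0.78) / 7.17617 = -0.364.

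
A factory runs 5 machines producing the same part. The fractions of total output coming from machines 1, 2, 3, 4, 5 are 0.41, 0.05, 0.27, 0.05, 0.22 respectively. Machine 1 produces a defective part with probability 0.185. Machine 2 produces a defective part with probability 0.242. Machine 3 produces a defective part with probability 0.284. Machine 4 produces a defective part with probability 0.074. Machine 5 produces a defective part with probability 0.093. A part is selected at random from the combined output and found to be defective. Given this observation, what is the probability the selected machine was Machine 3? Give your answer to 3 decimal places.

Posterior probability ≈ 0.406

Tabulate prior·likelihood by source: [1] prior 0.41, lik 0.185, product 0.07585; [2] prior 0.05, lik 0.242, product 0.01210; [3] prior 0.27, lik 0.284, product 0.07668; [4] prior 0.05, lik 0.074, product 0.003700; [5] prior 0.22, lik 0.093, product 0.02046.
Normalizing constant = 0.18879; the posterior for Machine 3 is its product over the sum, 0.07668/0.18879 = 0.406.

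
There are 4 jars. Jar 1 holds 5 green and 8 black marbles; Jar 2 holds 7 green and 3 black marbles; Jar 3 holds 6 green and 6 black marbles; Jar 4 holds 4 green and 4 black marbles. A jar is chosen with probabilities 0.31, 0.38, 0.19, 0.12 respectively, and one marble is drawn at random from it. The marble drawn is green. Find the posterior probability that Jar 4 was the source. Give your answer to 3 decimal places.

Posterior probability ≈ 0.111

Tabulate prior·likelihood by source: [1] prior 0.31, lik 0.3846, product 0.1192; [2] prior 0.38, lik 0.7, product 0.2660; [3] prior 0.19, lik 0.5, product 0.09500; [4] prior 0.12, lik 0.5, product 0.06000.
Normalizing constant = 0.54023; the posterior for Jar 4 is its product over the sum, 0.06000/0.54023 = 0.111.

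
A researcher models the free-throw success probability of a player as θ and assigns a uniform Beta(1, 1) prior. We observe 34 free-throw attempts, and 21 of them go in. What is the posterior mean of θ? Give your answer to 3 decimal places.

Posterior mean ≈ 0.611

Observing 21 successes and 13 failures updates Beta(1, 1) by adding the success and failure counts to the two shape parameters: α = 1+21 = 22, β = 1+13 = 14.
Posterior mean = α/(α+β) = 22/36 = 0.611.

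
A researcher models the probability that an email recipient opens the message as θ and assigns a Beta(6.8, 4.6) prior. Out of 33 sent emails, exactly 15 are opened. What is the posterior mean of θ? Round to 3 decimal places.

Observing 15 successes and 18 failures updates Beta(6.8, 4.6) by adding the success and failure counts to the two shape parameters: α = 6.8+15 = 21.8, β = 4.6+18 = 22.6.
Posterior mean = α/(α+β) = 21.8/44.4 = 0.491.

Posterior mean ≈ 0.491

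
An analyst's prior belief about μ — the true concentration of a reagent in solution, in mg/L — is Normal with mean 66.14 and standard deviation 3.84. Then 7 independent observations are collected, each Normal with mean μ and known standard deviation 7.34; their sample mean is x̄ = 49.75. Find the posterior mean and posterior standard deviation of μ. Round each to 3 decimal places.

Posterior mean ≈ 55.371; posterior SD ≈ 2.249

Prior precision 1/τ₀² = 1/3.84² = 0.0678168; data precision n/σ² = 7/7.34² = 0.129929.
Posterior precision = 0.0678168 + 0.129929 = 0.197746, giving posterior SD = 1/√0.197746 = 2.249.
Posterior mean = (0.0678168·66.14 + 0.129929·49.75) / 0.197746 = 55.371.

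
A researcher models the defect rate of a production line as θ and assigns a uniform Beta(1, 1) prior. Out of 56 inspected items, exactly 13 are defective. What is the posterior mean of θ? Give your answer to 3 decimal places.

Observing 13 successes and 43 failures updates Beta(1, 1) by adding the success and failure counts to the two shape parameters: α = 1+13 = 14, β = 1+43 = 44.
E[θ | data] = 14/(14+44) = 0.241.

Posterior mean ≈ 0.241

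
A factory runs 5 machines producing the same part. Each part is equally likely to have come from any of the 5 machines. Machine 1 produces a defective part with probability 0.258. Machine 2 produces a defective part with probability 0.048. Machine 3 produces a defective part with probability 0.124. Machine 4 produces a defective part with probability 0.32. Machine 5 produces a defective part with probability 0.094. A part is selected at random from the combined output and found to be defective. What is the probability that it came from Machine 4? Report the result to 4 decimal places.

Tabulate prior·likelihood by source: [1] prior 0.2, lik 0.258, product 0.05160; [2] prior 0.2, lik 0.048, product 0.009600; [3] prior 0.2, lik 0.124, product 0.02480; [4] prior 0.2, lik 0.32, product 0.06400; [5] prior 0.2, lik 0.094, product 0.01880.
Normalizing constant = 0.16880; the posterior for Machine 4 is its product over the sum, 0.06400/0.16880 = 0.3791.

Posterior probability ≈ 0.3791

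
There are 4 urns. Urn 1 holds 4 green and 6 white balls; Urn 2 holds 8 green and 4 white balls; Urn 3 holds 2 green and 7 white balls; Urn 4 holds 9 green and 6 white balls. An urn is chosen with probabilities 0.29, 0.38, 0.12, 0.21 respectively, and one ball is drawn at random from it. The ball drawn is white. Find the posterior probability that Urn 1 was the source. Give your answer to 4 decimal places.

Tabulate prior·likelihood by source: [1] prior 0.29, lik 0.6, product 0.1740; [2] prior 0.38, lik 0.3333, product 0.1267; [3] prior 0.12, lik 0.7778, product 0.09333; [4] prior 0.21, lik 0.4, product 0.08400.
Normalizing constant = 0.47800; the posterior for Urn 1 is its product over the sum, 0.1740/0.47800 = 0.3640.

Posterior probability ≈ 0.3640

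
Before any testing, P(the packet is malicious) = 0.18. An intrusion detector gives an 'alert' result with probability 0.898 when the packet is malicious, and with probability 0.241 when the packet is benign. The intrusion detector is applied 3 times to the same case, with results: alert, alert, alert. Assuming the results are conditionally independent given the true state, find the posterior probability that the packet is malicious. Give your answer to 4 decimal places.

Posterior P(H) ≈ 0.9191

Let H be the event that the packet is malicious; start with P(H) = 0.18. P('alert'|H) = 0.898, P('alert'|¬H) = 0.241.
Update on result 1 ('alert'): P(H) ← 0.898·0.1800 / (0.898·0.1800 + 0.241·0.8200) = 0.16164/0.35926 = 0.4499.
Update on result 2 ('alert'): P(H) ← 0.898·0.4499 / (0.898·0.4499 + 0.241·0.5501) = 0.40403/0.53660 = 0.7529.
Update on result 3 ('alert'): P(H) ← 0.898·0.7529 / (0.898·0.7529 + 0.241·0.2471) = 0.67615/0.73569 = 0.9191.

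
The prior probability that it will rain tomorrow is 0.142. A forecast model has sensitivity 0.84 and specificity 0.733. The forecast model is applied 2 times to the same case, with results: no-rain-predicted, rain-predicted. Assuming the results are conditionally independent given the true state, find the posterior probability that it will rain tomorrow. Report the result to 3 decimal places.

Posterior P(H) ≈ 0.102

With H the event that it will rain tomorrow, the joint likelihood of the observed sequence is P(data|H) = 0.16·0.84 = 0.13440 and P(data|¬H) = 0.733·0.267 = 0.19571.
Bayes: P(H|data) = 0.142·0.13440 / (0.142·0.13440 + 0.858·0.19571) = 0.019085/0.18700 = 0.1021.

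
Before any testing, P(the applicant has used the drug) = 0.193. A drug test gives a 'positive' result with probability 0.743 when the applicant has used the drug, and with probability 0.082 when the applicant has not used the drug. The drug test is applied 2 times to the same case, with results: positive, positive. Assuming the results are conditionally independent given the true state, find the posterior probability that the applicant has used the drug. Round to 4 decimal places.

Posterior P(H) ≈ 0.9515

Let H be the event that the applicant has used the drug; start with P(H) = 0.193. P('positive'|H) = 0.743, P('positive'|¬H) = 0.082.
Update on result 1 ('positive'): P(H) ← 0.743·0.1930 / (0.743·0.1930 + 0.082·0.8070) = 0.14340/0.20957 = 0.6842.
Update on result 2 ('positive'): P(H) ← 0.743·0.6842 / (0.743·0.6842 + 0.082·0.3158) = 0.50839/0.53429 = 0.9515.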